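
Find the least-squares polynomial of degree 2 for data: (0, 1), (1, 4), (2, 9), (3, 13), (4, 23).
44/35 + (111/70)x + (13/14)x²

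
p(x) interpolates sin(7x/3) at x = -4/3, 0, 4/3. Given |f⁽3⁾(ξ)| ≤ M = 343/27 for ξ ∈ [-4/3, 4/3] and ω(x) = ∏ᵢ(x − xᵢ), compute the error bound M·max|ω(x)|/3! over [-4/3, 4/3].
21952*sqrt(3)/19683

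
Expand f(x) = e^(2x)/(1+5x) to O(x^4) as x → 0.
1 - 3*x + 17*x**2 - 251*x**3/3 + O(x**4)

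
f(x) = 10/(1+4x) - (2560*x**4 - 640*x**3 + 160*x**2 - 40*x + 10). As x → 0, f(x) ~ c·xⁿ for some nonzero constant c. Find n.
5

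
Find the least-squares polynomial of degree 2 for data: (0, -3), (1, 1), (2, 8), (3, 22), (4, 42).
-92/35 + (-3/70)x + (39/14)x²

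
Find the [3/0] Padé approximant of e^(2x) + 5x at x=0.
4*x**3/3 + 2*x**2 + 7*x + 1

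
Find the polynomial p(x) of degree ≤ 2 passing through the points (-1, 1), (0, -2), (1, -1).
2*x**2 - x - 2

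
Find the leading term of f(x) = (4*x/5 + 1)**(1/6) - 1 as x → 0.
2*x/15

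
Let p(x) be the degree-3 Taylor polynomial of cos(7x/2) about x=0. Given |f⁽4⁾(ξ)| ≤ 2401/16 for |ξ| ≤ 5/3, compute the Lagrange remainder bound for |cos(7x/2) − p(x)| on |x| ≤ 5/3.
1500625/31104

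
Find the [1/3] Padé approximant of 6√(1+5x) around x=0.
(105*x/4 + 6)/(125*x**3/64 - 25*x**2/16 + 15*x/8 + 1)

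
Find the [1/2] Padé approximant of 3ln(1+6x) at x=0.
18*x/(-3*x**2 + 3*x + 1)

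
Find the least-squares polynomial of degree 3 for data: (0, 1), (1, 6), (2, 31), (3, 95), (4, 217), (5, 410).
25/21 + (-41/63)x + (43/21)x² + (26/9)x³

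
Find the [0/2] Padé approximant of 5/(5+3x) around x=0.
1/(3*x/5 + 1)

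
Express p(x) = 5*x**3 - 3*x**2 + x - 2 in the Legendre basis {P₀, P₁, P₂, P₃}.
(-3)P₀ + (4)P₁ + (-2)P₂ + (2)P₃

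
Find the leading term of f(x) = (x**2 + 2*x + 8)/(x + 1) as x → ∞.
x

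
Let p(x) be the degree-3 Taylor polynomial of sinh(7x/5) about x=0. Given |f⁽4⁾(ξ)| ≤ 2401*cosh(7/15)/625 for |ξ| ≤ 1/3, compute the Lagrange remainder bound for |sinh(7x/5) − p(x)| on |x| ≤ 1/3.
2401*cosh(7/15)/1215000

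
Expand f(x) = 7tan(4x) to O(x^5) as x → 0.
28*x + 448*x**3/3 + O(x**5)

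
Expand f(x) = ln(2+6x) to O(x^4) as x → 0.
log(2) + 3*x - 9*x**2/2 + 9*x**3 + O(x**4)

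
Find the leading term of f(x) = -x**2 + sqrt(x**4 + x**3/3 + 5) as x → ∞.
x/6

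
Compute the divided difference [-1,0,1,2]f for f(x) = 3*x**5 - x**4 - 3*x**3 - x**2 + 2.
10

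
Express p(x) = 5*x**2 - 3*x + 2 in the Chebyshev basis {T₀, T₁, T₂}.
(9/2)T₀ + (-3)T₁ + (5/2)T₂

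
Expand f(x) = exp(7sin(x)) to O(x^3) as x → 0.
1 + 7*x + 49*x**2/2 + O(x**3)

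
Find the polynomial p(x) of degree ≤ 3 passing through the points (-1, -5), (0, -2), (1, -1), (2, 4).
x**3 - x**2 + x - 2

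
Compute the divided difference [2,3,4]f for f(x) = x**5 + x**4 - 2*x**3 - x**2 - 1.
321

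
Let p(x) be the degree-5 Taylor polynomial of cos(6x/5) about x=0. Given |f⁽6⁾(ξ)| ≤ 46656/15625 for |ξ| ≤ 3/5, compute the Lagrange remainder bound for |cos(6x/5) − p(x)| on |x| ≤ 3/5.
236196/1220703125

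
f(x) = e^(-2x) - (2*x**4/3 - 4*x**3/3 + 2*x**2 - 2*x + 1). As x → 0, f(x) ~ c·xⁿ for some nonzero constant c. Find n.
5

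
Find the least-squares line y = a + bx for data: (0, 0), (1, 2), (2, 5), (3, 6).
a = 1/10, b = 21/10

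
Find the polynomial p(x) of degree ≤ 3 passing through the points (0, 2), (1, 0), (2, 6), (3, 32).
2*x**3 - 2*x**2 - 2*x + 2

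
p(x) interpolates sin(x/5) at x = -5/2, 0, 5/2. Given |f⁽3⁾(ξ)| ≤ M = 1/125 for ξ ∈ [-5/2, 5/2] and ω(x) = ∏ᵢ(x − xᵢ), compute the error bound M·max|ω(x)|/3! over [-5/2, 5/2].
sqrt(3)/216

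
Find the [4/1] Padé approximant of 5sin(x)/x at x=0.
x**4/24 - 5*x**2/6 + 5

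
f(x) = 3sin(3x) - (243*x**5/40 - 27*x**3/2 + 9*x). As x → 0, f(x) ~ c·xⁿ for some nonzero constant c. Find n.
7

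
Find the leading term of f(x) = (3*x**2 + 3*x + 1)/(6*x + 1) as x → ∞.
x/2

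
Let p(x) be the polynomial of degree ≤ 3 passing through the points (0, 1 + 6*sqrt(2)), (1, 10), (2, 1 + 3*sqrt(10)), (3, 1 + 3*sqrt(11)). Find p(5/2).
-29/16 + 3*sqrt(2)/8 + 15*sqrt(11)/16 + 45*sqrt(10)/16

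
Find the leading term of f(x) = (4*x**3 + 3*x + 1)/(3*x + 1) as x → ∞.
4*x**2/3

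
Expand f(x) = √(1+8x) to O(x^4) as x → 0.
1 + 4*x - 8*x**2 + 32*x**3 + O(x**4)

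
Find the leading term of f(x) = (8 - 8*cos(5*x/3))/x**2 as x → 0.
100/9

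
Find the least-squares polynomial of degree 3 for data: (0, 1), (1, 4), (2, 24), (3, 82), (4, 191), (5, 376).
59/63 + (223/378)x + (-37/63)x² + (167/54)x³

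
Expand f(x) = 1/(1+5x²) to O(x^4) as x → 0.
1 - 5*x**2 + O(x**4)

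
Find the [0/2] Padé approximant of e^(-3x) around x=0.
1/(9*x**2/2 + 3*x + 1)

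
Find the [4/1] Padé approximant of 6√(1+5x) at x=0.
(1125*x**4/64 - 75*x**3/4 + 135*x**2/4 + 36*x + 6)/(7*x/2 + 1)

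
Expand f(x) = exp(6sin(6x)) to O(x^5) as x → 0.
1 + 36*x + 648*x**2 + 7560*x**3 + 62208*x**4 + O(x**5)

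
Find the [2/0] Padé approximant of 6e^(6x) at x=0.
108*x**2 + 36*x + 6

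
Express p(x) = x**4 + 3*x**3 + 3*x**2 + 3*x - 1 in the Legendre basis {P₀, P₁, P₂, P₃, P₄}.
(1/5)P₀ + (24/5)P₁ + (18/7)P₂ + (6/5)P₃ + (8/35)P₄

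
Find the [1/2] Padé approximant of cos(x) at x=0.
1/(x**2/2 + 1)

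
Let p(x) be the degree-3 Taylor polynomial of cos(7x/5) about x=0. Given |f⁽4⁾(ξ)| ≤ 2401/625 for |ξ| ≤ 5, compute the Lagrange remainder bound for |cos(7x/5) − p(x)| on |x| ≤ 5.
2401/24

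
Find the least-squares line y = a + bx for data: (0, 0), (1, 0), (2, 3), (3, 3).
a = -3/10, b = 6/5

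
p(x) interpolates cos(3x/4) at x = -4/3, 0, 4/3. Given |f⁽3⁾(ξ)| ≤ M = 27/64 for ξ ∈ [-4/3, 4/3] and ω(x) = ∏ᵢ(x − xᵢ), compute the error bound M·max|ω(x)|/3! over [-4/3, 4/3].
sqrt(3)/27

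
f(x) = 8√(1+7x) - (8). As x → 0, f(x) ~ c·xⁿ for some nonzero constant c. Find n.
1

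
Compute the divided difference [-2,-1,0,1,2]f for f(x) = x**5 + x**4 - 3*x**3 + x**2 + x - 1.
1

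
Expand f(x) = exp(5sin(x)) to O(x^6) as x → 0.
1 + 5*x + 25*x**2/2 + 20*x**3 + 175*x**4/8 + 47*x**5/3 + O(x**6)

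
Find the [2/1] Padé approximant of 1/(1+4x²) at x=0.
1 - 4*x**2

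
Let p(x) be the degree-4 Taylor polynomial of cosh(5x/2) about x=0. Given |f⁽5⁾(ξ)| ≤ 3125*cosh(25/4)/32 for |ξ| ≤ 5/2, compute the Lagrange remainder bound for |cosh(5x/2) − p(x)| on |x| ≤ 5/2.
1953125*cosh(25/4)/24576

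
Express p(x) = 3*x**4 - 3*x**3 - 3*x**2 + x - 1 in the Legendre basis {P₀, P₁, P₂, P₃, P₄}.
(-7/5)P₀ + (-4/5)P₁ + (-2/7)P₂ + (-6/5)P₃ + (24/35)P₄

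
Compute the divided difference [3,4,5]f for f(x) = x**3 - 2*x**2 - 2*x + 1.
10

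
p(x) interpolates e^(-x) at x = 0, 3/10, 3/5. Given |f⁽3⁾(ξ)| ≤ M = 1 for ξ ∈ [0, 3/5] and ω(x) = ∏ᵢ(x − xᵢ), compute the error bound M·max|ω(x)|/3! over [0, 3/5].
sqrt(3)/1000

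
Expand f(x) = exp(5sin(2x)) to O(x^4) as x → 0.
1 + 10*x + 50*x**2 + 160*x**3 + O(x**4)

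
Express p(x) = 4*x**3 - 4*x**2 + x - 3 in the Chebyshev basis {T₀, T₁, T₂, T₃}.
(-5)T₀ + (4)T₁ + (-2)T₂ + T₃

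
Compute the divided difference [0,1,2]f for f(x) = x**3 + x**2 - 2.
4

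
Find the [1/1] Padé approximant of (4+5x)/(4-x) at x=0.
(5*x/4 + 1)/(1 - x/4)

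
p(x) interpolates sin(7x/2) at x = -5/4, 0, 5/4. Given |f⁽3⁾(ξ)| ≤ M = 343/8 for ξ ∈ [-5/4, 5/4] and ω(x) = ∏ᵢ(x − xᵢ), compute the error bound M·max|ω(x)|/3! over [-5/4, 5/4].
42875*sqrt(3)/13824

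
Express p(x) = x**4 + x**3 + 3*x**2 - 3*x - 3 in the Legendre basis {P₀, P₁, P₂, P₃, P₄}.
(-9/5)P₀ + (-12/5)P₁ + (18/7)P₂ + (2/5)P₃ + (8/35)P₄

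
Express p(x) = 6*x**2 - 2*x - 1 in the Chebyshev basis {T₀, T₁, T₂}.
(2)T₀ + (-2)T₁ + (3)T₂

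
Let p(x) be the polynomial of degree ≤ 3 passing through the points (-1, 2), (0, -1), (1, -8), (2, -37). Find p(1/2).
-23/8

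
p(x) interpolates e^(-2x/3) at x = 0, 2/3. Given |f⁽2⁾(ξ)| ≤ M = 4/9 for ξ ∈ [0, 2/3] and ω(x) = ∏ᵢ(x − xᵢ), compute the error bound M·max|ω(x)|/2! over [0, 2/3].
2/81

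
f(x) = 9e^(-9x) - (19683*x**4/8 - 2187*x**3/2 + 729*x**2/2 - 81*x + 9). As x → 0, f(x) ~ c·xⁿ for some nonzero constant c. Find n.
5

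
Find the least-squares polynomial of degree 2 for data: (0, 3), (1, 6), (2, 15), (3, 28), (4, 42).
88/35 + (18/7)x + (13/7)x²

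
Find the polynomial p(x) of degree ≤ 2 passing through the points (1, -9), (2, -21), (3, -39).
-3*x**2 - 3*x - 3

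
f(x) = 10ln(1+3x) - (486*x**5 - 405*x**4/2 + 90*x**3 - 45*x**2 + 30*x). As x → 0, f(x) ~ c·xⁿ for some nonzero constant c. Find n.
6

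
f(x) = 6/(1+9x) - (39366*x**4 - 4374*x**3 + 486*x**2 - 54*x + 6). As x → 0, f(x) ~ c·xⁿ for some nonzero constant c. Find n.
5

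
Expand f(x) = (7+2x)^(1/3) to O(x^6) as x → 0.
7**(1/3) + 2*7**(1/3)*x/21 - 4*7**(1/3)*x**2/441 + 40*7**(1/3)*x**3/27783 - 160*7**(1/3)*x**4/583443 + 704*7**(1/3)*x**5/12252303 + O(x**6)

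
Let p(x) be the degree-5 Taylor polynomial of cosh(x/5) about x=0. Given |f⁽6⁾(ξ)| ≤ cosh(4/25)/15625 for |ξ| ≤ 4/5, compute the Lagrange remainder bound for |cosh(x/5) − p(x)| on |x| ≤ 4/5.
256*cosh(4/25)/10986328125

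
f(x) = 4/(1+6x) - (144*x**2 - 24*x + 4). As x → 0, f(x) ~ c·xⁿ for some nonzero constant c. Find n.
3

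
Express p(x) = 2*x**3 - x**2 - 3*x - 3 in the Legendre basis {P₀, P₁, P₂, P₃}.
(-10/3)P₀ + (-9/5)P₁ + (-2/3)P₂ + (4/5)P₃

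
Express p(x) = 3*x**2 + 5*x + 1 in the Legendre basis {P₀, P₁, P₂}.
(2)P₀ + (5)P₁ + (2)P₂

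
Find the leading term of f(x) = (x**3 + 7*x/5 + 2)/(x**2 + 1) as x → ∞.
x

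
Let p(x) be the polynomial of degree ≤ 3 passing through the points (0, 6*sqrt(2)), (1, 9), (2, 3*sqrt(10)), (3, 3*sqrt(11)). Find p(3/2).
-3*sqrt(11)/16 - 3*sqrt(2)/8 + 81/16 + 27*sqrt(10)/16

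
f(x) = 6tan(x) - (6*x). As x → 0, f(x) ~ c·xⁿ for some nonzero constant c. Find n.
3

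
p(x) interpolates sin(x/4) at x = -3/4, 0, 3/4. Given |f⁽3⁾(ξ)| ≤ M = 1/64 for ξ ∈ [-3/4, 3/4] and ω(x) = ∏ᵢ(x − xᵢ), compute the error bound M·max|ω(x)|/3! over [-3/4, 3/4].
sqrt(3)/4096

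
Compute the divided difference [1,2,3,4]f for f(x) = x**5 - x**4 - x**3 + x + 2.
54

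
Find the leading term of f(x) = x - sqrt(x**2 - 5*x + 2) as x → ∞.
5/2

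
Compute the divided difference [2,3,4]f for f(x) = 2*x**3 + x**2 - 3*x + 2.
19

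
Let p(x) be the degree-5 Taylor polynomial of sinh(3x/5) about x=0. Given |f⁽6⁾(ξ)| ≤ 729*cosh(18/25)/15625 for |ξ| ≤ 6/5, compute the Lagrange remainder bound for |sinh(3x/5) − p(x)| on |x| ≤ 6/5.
236196*cosh(18/25)/1220703125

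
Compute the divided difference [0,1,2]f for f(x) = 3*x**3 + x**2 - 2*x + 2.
10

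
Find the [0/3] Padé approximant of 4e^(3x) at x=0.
4/(-9*x**3/2 + 9*x**2/2 - 3*x + 1)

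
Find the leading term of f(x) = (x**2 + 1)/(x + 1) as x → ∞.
x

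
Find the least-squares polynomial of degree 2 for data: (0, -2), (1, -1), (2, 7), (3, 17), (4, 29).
-18/7 + (8/7)x + (12/7)x²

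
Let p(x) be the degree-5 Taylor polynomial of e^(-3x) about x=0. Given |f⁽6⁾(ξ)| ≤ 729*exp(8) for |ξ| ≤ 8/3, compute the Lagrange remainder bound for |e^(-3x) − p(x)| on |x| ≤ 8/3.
16384*exp(8)/45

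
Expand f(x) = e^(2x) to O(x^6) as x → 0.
1 + 2*x + 2*x**2 + 4*x**3/3 + 2*x**4/3 + 4*x**5/15 + O(x**6)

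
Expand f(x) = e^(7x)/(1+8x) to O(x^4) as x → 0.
1 - x + 65*x**2/2 - 1217*x**3/6 + O(x**4)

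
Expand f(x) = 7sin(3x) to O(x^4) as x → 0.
21*x - 63*x**3/2 + O(x**4)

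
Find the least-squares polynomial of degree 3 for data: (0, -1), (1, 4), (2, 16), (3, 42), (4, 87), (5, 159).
-64/63 + (1363/378)x + (89/252)x² + (115/108)x³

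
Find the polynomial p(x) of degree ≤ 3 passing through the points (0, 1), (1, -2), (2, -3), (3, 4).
x**3 - 2*x**2 - 2*x + 1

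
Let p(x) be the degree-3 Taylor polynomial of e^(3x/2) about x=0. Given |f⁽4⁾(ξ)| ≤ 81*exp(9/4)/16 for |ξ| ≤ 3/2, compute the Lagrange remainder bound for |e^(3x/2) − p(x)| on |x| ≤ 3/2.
2187*exp(9/4)/2048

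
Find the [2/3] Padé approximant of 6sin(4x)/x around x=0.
(24 - 224*x**2/5)/(4*x**2/5 + 1)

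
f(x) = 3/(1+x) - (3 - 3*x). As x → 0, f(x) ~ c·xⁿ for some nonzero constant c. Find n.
2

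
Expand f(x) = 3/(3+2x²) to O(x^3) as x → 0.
1 - 2*x**2/3 + O(x**3)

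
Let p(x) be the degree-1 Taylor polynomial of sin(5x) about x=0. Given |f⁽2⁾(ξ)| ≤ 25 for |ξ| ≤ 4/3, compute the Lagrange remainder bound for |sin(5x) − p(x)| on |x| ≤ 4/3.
200/9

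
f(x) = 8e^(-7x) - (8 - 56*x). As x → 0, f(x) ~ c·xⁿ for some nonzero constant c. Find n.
2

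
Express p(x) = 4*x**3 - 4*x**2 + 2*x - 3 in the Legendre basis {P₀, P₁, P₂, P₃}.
(-13/3)P₀ + (22/5)P₁ + (-8/3)P₂ + (8/5)P₃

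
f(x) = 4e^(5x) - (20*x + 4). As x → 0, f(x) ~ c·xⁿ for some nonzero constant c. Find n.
2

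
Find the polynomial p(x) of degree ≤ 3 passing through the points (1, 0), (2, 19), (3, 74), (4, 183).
3*x**3 - 2*x - 1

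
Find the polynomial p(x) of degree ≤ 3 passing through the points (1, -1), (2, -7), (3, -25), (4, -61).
-x**3 + x - 1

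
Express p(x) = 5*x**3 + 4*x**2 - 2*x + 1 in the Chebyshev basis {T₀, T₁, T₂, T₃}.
(3)T₀ + (7/4)T₁ + (2)T₂ + (5/4)T₃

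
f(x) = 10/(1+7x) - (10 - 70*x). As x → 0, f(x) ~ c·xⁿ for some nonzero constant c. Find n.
2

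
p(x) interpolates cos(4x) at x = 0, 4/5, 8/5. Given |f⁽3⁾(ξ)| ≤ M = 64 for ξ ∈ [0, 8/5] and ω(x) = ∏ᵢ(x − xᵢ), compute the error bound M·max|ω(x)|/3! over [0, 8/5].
4096*sqrt(3)/3375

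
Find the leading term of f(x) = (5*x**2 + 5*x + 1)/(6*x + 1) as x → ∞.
5*x/6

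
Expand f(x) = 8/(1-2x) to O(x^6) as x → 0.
8 + 16*x + 32*x**2 + 64*x**3 + 128*x**4 + 256*x**5 + O(x**6)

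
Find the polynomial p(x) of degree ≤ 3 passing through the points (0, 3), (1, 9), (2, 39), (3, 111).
3*x**3 + 3*x**2 + 3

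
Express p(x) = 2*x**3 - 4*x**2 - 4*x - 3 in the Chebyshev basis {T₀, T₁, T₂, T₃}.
(-5)T₀ + (-5/2)T₁ + (-2)T₂ + (1/2)T₃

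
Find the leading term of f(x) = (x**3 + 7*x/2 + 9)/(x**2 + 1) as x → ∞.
x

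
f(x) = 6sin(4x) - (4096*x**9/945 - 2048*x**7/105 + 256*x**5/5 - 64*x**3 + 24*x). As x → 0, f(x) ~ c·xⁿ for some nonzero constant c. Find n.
11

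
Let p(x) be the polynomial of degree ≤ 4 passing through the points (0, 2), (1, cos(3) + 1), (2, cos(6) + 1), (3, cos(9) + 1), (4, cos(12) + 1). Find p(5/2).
15*cos(9)/32 - 5*cos(12)/128 - 5*cos(3)/32 + 45*cos(6)/64 + 131/128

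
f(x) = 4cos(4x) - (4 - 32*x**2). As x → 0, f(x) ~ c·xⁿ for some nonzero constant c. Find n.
4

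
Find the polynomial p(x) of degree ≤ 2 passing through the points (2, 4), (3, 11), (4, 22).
2*x**2 - 3*x + 2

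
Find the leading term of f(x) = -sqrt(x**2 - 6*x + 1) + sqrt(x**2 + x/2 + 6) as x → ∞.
13/4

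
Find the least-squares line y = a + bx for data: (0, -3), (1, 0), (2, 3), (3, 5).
a = -14/5, b = 27/10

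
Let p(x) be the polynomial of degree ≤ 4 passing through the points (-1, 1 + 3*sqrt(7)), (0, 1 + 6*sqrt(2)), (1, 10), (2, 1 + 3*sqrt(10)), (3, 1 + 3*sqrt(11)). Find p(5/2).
-251/64 - 15*sqrt(7)/128 + 21*sqrt(2)/16 + 105*sqrt(11)/128 + 105*sqrt(10)/32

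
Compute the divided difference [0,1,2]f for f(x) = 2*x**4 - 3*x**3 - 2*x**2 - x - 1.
3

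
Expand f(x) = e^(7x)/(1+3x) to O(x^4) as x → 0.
1 + 4*x + 25*x**2/2 + 59*x**3/3 + O(x**4)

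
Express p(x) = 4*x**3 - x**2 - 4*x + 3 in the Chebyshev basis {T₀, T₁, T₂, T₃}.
(5/2)T₀ - T₁ + (-1/2)T₂ + T₃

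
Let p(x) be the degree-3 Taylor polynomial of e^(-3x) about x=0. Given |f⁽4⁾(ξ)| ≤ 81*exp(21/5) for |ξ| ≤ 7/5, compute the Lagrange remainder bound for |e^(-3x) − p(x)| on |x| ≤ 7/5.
64827*exp(21/5)/5000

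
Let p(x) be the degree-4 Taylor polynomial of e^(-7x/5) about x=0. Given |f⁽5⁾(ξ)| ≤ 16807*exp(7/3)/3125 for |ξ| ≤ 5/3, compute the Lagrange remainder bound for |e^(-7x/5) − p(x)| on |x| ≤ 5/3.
16807*exp(7/3)/29160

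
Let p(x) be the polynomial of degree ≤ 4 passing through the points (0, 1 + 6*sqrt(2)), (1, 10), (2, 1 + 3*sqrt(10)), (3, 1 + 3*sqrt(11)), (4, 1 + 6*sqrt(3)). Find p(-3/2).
-6205/32 - 1155*sqrt(11)/32 + 945*sqrt(3)/64 + 3465*sqrt(2)/64 + 4455*sqrt(10)/64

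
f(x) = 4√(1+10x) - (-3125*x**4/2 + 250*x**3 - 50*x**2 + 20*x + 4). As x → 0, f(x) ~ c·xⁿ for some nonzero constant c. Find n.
5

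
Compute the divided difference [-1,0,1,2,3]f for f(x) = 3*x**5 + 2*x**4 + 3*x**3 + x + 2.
17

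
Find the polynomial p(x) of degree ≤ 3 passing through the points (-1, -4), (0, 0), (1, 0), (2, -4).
-2*x**2 + 2*x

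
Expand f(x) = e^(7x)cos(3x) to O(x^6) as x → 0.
1 + 7*x + 20*x**2 + 77*x**3/3 - 41*x**4/6 - 2807*x**5/30 + O(x**6)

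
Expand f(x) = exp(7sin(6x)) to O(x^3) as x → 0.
1 + 42*x + 882*x**2 + O(x**3)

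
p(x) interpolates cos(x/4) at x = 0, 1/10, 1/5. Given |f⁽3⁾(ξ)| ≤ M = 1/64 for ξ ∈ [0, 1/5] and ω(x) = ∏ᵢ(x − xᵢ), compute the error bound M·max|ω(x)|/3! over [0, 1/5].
sqrt(3)/1728000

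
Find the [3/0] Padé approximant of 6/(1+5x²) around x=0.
6 - 30*x**2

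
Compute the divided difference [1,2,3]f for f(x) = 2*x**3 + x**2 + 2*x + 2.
13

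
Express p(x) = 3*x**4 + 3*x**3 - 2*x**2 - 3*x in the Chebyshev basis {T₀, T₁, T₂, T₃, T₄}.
(1/8)T₀ + (-3/4)T₁ + (1/2)T₂ + (3/4)T₃ + (3/8)T₄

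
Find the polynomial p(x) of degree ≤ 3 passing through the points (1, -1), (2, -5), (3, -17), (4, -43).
-x**3 + 2*x**2 - 3*x + 1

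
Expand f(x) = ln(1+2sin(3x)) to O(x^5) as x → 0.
6*x - 18*x**2 + 63*x**3 - 270*x**4 + O(x**5)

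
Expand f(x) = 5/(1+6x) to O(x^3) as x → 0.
5 - 30*x + 180*x**2 + O(x**3)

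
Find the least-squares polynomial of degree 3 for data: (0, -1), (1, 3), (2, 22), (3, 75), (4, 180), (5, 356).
-125/126 + (1931/756)x + (-61/36)x² + (167/54)x³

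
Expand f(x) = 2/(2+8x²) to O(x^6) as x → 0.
1 - 4*x**2 + 16*x**4 + O(x**6)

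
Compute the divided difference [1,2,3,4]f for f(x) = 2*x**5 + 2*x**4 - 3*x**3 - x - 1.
147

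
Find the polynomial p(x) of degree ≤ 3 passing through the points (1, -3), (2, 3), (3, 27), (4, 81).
2*x**3 - 3*x**2 + x - 3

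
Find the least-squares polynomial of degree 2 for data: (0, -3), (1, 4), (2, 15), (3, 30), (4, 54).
-18/7 + (22/7)x + (19/7)x²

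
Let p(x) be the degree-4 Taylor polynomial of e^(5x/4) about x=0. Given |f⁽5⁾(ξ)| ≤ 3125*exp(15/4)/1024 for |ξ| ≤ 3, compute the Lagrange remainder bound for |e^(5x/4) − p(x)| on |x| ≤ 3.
50625*exp(15/4)/8192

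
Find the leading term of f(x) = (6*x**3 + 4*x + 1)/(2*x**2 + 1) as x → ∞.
3*x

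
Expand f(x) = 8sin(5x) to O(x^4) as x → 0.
40*x - 500*x**3/3 + O(x**4)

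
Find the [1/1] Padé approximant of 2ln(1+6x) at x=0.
12*x/(3*x + 1)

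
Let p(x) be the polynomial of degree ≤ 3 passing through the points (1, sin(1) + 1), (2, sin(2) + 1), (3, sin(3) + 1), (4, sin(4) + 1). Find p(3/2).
sin(4)/16 - 5*sin(3)/16 + 5*sin(1)/16 + 15*sin(2)/16 + 1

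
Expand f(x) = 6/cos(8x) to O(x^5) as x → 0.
6 + 192*x**2 + 5120*x**4 + O(x**5)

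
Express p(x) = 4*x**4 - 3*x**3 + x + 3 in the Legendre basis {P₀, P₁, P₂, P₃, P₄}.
(19/5)P₀ + (-4/5)P₁ + (16/7)P₂ + (-6/5)P₃ + (32/35)P₄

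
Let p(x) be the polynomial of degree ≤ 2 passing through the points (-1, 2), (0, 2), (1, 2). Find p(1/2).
2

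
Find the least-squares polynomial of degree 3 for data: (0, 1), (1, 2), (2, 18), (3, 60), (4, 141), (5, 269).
68/63 + (-1235/378)x + (545/252)x² + (199/108)x³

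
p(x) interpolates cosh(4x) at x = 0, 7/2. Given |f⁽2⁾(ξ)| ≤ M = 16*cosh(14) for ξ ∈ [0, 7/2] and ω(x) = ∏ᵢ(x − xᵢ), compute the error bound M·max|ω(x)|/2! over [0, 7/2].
49*cosh(14)/2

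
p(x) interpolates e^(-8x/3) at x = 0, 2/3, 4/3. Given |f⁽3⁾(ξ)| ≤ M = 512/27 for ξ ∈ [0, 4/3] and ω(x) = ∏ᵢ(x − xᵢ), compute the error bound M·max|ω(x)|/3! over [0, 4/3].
4096*sqrt(3)/19683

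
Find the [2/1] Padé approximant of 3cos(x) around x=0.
3 - 3*x**2/2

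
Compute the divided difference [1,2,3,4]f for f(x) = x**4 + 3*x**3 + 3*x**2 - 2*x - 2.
13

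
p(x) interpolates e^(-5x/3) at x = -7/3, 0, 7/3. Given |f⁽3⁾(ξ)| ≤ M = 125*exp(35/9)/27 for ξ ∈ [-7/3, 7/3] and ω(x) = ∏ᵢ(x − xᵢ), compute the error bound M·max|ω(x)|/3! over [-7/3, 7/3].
42875*sqrt(3)*exp(35/9)/19683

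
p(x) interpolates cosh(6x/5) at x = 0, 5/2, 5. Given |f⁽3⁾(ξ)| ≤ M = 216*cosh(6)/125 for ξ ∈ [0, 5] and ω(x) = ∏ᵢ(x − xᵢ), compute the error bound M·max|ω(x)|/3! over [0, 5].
sqrt(3)*cosh(6)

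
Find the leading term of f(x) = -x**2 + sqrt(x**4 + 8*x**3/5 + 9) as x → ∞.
4*x/5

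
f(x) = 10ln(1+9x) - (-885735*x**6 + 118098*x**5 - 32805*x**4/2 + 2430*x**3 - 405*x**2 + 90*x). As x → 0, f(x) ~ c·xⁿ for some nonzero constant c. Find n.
7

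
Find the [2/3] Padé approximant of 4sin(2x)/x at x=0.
(8 - 56*x**2/15)/(x**2/5 + 1)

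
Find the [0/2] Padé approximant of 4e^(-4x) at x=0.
4/(8*x**2 + 4*x + 1)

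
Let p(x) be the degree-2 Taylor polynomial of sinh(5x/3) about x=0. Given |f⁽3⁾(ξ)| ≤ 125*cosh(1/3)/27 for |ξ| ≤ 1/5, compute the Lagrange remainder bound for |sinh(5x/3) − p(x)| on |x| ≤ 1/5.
cosh(1/3)/162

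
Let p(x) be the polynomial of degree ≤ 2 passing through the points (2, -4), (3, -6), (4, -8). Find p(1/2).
-1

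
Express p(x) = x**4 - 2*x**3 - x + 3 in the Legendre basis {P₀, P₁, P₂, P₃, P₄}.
(16/5)P₀ + (-11/5)P₁ + (4/7)P₂ + (-4/5)P₃ + (8/35)P₄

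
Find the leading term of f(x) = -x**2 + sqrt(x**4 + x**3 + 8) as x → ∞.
x/2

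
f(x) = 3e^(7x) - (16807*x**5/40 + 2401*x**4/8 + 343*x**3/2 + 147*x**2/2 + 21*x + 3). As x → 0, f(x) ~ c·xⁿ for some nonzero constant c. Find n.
6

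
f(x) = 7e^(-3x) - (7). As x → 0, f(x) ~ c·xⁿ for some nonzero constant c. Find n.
1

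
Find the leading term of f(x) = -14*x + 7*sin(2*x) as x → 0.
-28*x**3/3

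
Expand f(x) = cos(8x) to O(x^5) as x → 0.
1 - 32*x**2 + 512*x**4/3 + O(x**5)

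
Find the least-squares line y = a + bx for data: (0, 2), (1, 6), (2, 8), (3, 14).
a = 9/5, b = 19/5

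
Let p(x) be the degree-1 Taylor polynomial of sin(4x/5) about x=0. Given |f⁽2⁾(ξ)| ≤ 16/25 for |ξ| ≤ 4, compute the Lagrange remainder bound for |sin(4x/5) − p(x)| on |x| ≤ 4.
128/25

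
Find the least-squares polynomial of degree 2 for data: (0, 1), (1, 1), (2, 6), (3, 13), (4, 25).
32/35 + (-10/7)x + (13/7)x²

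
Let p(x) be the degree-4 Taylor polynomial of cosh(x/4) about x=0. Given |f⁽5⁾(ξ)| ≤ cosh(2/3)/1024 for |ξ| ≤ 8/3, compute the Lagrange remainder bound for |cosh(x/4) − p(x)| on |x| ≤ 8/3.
4*cosh(2/3)/3645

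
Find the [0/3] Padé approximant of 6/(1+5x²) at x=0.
6/(5*x**2 + 1)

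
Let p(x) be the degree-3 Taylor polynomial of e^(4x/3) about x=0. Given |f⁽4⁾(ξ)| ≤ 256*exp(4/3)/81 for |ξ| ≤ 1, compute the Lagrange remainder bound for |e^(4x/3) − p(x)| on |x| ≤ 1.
32*exp(4/3)/243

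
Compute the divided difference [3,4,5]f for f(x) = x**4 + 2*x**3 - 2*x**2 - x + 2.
119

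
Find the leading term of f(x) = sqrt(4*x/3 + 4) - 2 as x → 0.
x/3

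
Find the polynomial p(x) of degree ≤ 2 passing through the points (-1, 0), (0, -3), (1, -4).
x**2 - 2*x - 3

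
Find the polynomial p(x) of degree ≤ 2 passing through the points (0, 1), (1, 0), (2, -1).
1 - x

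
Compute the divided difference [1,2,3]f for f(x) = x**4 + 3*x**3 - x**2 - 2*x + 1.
42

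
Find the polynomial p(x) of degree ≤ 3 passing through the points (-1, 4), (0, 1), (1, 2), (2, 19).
2*x**3 + 2*x**2 - 3*x + 1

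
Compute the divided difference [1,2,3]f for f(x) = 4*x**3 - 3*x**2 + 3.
21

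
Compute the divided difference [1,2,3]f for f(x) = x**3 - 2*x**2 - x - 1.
4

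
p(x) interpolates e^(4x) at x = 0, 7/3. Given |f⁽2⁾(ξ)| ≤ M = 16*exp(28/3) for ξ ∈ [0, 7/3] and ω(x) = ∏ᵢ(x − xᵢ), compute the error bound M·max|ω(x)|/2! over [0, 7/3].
98*exp(28/3)/9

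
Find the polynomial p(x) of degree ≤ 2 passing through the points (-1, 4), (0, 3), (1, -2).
-2*x**2 - 3*x + 3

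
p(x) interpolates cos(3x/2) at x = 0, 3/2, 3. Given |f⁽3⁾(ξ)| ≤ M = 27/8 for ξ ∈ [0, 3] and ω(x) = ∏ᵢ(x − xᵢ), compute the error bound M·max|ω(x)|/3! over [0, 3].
27*sqrt(3)/64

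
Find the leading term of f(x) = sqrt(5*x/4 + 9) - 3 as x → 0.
5*x/24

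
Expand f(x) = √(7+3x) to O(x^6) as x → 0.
sqrt(7) + 3*sqrt(7)*x/14 - 9*sqrt(7)*x**2/392 + 27*sqrt(7)*x**3/5488 - 405*sqrt(7)*x**4/307328 + 243*sqrt(7)*x**5/614656 + O(x**6)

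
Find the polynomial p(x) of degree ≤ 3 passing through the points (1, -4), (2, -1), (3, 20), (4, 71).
2*x**3 - 3*x**2 - 2*x - 1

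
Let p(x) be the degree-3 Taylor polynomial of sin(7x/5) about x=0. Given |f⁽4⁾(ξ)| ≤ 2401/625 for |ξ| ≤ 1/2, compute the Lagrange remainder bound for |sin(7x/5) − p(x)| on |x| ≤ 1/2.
2401/240000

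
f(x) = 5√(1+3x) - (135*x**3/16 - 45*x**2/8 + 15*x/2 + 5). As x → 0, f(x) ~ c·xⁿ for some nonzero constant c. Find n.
4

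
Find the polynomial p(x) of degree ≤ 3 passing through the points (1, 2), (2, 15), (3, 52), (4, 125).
2*x**3 - x + 1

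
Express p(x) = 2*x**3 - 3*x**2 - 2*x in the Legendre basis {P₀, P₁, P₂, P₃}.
-P₀ + (-4/5)P₁ + (-2)P₂ + (4/5)P₃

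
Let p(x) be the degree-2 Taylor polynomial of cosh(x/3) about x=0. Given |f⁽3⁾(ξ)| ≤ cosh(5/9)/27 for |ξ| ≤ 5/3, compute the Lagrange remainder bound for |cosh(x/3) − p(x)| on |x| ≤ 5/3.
125*cosh(5/9)/4374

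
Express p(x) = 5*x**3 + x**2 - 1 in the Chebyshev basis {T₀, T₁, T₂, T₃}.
(-1/2)T₀ + (15/4)T₁ + (1/2)T₂ + (5/4)T₃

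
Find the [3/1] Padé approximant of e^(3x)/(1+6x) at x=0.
(1179*x**3/232 + 513*x**2/116 + 351*x/116 + 1)/(699*x/116 + 1)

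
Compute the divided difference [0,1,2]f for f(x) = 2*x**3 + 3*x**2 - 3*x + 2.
9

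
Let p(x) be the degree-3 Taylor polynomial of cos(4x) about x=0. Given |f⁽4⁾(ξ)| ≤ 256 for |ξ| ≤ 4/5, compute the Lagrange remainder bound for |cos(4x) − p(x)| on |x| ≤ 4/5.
8192/1875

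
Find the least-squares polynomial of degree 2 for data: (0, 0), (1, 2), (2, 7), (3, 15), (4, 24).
-6/35 + (87/70)x + (17/14)x²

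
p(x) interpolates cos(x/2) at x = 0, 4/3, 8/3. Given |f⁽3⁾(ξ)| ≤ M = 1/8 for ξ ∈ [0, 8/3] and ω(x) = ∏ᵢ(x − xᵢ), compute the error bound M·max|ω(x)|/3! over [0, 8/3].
8*sqrt(3)/729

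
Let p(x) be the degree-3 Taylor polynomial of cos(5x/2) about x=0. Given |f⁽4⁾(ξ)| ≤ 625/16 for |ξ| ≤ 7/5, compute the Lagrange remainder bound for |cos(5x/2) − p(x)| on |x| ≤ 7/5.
2401/384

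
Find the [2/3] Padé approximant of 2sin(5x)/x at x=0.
(10 - 175*x**2/6)/(5*x**2/4 + 1)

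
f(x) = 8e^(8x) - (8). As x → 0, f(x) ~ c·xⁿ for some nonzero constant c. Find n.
1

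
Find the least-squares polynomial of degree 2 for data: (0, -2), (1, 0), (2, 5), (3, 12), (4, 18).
-83/35 + (82/35)x + (5/7)x²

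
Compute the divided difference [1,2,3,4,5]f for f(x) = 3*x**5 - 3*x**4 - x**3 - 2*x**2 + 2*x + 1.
42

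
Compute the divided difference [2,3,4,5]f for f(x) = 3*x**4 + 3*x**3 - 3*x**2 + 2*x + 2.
45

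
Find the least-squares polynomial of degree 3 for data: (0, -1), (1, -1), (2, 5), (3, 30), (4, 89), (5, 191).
-8/9 + (215/378)x + (-194/63)x² + (115/54)x³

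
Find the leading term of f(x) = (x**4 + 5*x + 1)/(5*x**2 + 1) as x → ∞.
x**2/5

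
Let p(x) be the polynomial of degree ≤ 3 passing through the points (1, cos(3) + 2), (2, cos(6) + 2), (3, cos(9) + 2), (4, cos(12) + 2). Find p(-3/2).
-495*cos(6)/16 + 385*cos(9)/16 + 231*cos(3)/16 - 105*cos(12)/16 + 2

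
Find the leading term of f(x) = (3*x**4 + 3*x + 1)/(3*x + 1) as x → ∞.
x**3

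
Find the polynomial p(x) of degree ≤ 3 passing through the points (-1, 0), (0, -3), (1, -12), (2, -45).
-3*x**3 - 3*x**2 - 3*x - 3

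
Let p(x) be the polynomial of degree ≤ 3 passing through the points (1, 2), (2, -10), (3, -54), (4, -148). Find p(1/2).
13/8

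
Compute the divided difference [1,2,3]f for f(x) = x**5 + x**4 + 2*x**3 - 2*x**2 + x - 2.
125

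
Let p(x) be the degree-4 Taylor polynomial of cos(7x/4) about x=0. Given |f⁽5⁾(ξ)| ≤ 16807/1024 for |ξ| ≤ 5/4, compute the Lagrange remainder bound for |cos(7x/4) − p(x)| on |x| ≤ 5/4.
10504375/25165824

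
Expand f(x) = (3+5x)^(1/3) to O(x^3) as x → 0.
3**(1/3) + 5*3**(1/3)*x/9 - 25*3**(1/3)*x**2/81 + O(x**3)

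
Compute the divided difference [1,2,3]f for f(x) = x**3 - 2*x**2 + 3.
4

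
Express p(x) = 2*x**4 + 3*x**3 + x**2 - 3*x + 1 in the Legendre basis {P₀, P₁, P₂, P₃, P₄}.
(26/15)P₀ + (-6/5)P₁ + (38/21)P₂ + (6/5)P₃ + (16/35)P₄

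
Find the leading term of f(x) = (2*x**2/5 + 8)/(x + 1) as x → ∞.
2*x/5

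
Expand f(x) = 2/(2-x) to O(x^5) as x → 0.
1 + x/2 + x**2/4 + x**3/8 + x**4/16 + O(x**5)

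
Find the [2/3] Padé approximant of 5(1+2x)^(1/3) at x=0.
(70*x**2/9 + 40*x/3 + 5)/(-4*x**3/81 + 2*x**2/3 + 2*x + 1)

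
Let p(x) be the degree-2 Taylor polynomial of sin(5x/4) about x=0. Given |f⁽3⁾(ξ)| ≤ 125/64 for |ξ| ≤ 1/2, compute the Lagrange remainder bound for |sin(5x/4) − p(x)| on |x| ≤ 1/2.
125/3072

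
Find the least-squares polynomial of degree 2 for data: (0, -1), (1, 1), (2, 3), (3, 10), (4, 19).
-24/35 + (-37/70)x + (19/14)x²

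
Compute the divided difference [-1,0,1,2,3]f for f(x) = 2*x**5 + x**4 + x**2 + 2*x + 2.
11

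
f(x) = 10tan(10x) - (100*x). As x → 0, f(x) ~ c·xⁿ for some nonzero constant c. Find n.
3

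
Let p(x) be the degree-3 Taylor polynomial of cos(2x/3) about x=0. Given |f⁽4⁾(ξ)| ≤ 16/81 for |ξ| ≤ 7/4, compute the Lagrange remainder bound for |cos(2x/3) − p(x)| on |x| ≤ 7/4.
2401/31104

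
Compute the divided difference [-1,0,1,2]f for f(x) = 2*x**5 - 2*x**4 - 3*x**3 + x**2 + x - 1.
3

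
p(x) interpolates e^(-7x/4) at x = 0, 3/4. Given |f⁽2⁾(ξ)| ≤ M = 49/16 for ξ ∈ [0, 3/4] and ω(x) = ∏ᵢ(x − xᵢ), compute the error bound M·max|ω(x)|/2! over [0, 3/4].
441/2048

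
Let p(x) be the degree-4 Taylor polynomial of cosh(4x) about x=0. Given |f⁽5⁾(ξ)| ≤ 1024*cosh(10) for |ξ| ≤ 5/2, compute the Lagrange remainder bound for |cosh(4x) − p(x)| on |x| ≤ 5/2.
2500*cosh(10)/3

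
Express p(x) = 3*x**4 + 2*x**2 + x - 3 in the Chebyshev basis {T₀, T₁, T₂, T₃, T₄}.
(-7/8)T₀ + T₁ + (5/2)T₂ + (3/8)T₄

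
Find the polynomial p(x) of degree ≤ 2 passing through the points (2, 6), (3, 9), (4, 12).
3*x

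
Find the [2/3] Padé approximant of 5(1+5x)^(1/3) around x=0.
(875*x**2/18 + 100*x/3 + 5)/(-125*x**3/162 + 25*x**2/6 + 5*x + 1)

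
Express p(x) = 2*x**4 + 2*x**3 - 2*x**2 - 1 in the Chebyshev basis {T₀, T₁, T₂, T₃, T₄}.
(-5/4)T₀ + (3/2)T₁ + (1/2)T₃ + (1/4)T₄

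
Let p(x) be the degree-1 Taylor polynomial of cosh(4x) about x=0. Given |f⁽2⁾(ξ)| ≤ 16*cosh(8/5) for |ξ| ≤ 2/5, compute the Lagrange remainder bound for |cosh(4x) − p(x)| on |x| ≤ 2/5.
32*cosh(8/5)/25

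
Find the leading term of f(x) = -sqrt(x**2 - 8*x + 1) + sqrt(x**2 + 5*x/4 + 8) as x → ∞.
37/8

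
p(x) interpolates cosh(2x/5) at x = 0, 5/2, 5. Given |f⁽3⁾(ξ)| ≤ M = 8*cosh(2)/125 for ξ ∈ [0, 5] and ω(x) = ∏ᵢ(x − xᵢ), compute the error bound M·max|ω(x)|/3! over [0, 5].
sqrt(3)*cosh(2)/27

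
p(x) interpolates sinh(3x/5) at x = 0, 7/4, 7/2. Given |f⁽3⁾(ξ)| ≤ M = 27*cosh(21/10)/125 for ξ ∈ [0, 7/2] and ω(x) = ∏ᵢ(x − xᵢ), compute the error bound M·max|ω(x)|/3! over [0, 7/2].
343*sqrt(3)*cosh(21/10)/8000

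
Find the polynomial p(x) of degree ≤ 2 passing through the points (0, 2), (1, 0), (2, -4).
-x**2 - x + 2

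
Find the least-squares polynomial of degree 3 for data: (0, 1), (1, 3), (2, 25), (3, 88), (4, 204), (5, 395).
131/126 + (-2405/756)x + (251/126)x² + (311/108)x³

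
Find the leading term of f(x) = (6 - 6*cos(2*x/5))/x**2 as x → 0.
12/25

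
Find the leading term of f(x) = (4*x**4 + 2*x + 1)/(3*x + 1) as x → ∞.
4*x**3/3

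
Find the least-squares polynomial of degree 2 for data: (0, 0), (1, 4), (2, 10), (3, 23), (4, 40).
11/35 + (33/70)x + (33/14)x²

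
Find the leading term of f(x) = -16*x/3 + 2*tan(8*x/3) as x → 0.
1024*x**3/81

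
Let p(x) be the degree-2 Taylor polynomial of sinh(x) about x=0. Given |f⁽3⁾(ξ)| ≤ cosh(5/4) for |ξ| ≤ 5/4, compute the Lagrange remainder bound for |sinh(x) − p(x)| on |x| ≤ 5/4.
125*cosh(5/4)/384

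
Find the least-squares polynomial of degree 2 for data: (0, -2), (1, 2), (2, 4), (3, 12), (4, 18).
-62/35 + (15/7)x + (5/7)x²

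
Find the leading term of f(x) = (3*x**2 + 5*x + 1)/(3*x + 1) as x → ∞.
x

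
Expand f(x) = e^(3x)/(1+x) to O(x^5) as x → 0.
1 + 2*x + 5*x**2/2 + 2*x**3 + 11*x**4/8 + O(x**5)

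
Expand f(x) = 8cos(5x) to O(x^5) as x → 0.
8 - 100*x**2 + 625*x**4/3 + O(x**5)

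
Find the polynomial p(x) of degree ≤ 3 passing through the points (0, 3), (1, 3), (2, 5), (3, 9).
x**2 - x + 3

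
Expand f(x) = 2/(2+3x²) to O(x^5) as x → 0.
1 - 3*x**2/2 + 9*x**4/4 + O(x**5)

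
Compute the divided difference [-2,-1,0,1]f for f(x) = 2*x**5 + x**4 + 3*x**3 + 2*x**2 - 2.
11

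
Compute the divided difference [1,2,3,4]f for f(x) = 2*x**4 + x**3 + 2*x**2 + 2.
21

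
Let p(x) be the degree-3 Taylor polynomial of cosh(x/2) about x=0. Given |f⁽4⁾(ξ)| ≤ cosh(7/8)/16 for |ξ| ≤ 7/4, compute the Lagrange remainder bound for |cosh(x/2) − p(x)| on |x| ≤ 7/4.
2401*cosh(7/8)/98304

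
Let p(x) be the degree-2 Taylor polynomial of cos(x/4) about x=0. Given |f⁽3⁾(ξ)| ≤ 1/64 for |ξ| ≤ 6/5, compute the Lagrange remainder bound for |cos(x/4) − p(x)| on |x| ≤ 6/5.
9/2000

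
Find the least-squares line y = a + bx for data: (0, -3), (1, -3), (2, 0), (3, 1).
a = -7/2, b = 3/2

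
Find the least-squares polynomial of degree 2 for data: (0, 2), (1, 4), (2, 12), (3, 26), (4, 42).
58/35 + (17/35)x + (17/7)x²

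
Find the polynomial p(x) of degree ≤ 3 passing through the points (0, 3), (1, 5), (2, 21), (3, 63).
2*x**3 + x**2 - x + 3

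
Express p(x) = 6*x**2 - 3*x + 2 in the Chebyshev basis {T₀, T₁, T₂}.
(5)T₀ + (-3)T₁ + (3)T₂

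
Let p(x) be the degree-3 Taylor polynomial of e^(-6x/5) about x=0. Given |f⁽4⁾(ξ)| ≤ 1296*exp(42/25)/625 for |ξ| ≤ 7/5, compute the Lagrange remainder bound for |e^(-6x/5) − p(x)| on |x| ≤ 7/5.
129654*exp(42/25)/390625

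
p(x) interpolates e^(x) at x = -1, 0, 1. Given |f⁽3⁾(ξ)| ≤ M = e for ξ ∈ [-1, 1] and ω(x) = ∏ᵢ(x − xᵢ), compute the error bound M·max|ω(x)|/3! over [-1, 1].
sqrt(3)*e/27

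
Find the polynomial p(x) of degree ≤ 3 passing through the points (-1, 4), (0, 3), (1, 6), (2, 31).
3*x**3 + 2*x**2 - 2*x + 3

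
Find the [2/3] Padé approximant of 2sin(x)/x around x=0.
(2 - 7*x**2/30)/(x**2/20 + 1)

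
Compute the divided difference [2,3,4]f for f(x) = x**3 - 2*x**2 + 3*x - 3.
7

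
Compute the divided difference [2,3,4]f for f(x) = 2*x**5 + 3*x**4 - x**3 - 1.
726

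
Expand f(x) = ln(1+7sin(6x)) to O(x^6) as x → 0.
42*x - 882*x**2 + 24444*x**3 - 767340*x**4 + 25694172*x**5 + O(x**6)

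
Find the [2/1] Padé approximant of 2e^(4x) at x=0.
(16*x**2/3 + 16*x/3 + 2)/(1 - 4*x/3)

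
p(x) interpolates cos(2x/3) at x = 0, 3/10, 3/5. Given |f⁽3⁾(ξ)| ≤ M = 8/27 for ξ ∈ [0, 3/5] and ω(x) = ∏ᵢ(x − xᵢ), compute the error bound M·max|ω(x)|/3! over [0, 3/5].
sqrt(3)/3375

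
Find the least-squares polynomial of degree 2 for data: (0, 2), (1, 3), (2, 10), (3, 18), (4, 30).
59/35 + (37/70)x + (23/14)x²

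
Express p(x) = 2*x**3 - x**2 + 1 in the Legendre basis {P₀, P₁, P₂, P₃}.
(2/3)P₀ + (6/5)P₁ + (-2/3)P₂ + (4/5)P₃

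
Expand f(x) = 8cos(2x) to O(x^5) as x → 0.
8 - 16*x**2 + 16*x**4/3 + O(x**5)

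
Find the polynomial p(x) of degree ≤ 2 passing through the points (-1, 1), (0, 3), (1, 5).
2*x + 3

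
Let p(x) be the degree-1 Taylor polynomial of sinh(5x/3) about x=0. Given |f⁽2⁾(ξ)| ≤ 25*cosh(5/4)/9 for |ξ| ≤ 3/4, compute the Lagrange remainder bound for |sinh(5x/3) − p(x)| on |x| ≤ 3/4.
25*cosh(5/4)/32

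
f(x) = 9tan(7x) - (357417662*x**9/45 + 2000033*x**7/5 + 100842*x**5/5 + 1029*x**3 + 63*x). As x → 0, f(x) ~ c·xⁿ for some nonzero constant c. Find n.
11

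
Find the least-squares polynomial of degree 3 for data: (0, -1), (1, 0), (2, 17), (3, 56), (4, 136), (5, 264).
-143/126 + (-787/756)x + (97/126)x² + (217/108)x³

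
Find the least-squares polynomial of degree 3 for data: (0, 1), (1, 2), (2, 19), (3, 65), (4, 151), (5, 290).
64/63 + (-1219/378)x + (19/9)x² + (109/54)x³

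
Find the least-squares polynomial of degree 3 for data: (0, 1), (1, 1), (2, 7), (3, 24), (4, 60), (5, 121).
17/18 + (-125/756)x + (-85/126)x² + (119/108)x³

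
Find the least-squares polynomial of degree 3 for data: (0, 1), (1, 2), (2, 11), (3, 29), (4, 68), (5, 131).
107/126 + (115/108)x + (-95/252)x² + (29/27)x³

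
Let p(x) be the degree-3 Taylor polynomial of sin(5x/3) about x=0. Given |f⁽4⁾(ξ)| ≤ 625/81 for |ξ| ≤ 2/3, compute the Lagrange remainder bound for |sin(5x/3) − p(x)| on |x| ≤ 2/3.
1250/19683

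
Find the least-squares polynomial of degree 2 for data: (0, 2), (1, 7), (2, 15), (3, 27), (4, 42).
71/35 + (22/7)x + (12/7)x²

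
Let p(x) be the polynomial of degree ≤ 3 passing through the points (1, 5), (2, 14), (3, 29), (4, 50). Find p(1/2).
11/4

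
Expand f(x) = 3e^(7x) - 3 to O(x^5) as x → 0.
21*x + 147*x**2/2 + 343*x**3/2 + 2401*x**4/8 + O(x**5)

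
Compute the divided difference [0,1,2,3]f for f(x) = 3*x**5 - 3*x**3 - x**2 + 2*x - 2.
72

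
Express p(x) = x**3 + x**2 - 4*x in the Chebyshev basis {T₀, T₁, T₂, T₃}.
(1/2)T₀ + (-13/4)T₁ + (1/2)T₂ + (1/4)T₃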